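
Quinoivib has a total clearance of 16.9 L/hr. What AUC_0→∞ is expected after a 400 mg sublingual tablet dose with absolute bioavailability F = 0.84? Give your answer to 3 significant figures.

AUC_0→∞ = F × Dose / CL
        = 0.84 × 400 / 16.9 = 19.8817 mg/L·hr

AUC = 19.9 mg/L·hr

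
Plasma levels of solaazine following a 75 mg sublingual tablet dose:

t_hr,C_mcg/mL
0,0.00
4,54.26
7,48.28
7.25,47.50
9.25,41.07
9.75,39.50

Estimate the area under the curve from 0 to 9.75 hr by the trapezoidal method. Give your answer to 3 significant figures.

Trapezoidal AUC_0→9.75:
  [0→4]: (0.00+54.26)/2 × 4 = 108.52
  [4→7]: (54.26+48.28)/2 × 3 = 153.81
  [7→7.25]: (48.28+47.50)/2 × 0.25 = 11.9725
  [7.25→9.25]: (47.50+41.07)/2 × 2 = 88.57
  [9.25→9.75]: (41.07+39.50)/2 × 0.5 = 20.1425
  Sum = 383.015 mcg/mL·hr

AUC = 383 mcg/mL·hr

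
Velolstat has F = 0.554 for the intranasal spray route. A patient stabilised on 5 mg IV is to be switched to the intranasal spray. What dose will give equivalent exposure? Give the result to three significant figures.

D_intranasal = 9.03 mg

For equal systemic exposure: F × D_ev = D_iv
D_ev = D_iv / F = 5 / 0.554 = 9.02527 mg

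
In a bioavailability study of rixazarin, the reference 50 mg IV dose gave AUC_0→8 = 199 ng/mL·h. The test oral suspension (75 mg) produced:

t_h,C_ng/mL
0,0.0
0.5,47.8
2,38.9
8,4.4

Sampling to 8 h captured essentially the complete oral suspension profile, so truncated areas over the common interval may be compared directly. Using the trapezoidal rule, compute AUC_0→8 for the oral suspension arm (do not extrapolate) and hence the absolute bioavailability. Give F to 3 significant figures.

Trapezoidal AUC_0→8 (oral suspension):
  [0→0.5]: (0.0+47.8)/2 × 0.5 = 11.95
  [0.5→2]: (47.8+38.9)/2 × 1.5 = 65.025
  [2→8]: (38.9+4.4)/2 × 6 = 129.9
  Sum = 206.875 ng/mL·h
F = (AUC_ev/D_ev)/(AUC_iv/D_iv) = (206.875/75)/(199/50) = 2.75833/3.98 = 0.6930

F = 0.693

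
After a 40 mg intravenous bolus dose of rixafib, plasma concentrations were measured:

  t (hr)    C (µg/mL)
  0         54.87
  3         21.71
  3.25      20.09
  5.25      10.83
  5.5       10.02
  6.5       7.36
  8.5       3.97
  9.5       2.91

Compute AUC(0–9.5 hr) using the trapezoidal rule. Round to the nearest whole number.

Trapezoidal AUC_0→9.5:
  [0→3]: (54.87+21.71)/2 × 3 = 114.87
  [3→3.25]: (21.71+20.09)/2 × 0.25 = 5.225
  [3.25→5.25]: (20.09+10.83)/2 × 2 = 30.92
  [5.25→5.5]: (10.83+10.02)/2 × 0.25 = 2.60625
  [5.5→6.5]: (10.02+7.36)/2 × 1 = 8.69
  [6.5→8.5]: (7.36+3.97)/2 × 2 = 11.33
  [8.5→9.5]: (3.97+2.91)/2 × 1 = 3.44
  Sum = 177.08125 µg/mL·hr

AUC = 177 µg/mL·hr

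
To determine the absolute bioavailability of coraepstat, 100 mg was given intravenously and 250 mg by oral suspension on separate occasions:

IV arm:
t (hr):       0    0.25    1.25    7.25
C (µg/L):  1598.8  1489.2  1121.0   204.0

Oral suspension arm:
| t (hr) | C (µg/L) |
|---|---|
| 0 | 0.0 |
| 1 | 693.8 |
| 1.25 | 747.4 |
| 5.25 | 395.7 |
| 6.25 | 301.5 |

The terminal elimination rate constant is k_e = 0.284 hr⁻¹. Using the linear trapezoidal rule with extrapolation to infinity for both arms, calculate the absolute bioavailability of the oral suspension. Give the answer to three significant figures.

Trapezoidal AUC_0→7.25 (IV):
  [0→0.25]: (1598.8+1489.2)/2 × 0.25 = 386.0
  [0.25→1.25]: (1489.2+1121.0)/2 × 1 = 1305.1
  [1.25→7.25]: (1121.0+204.0)/2 × 6 = 3975.0
  Sum = 5666.1 µg/L·hr
IV tail: 204.0/0.284 = 718.310; AUC_iv,0→∞ = 5666.1 + 718.310 = 6384.41 µg/L·hr
Trapezoidal AUC_0→6.25 (oral suspension):
  [0→1]: (0.0+693.8)/2 × 1 = 346.9
  [1→1.25]: (693.8+747.4)/2 × 0.25 = 180.15
  [1.25→5.25]: (747.4+395.7)/2 × 4 = 2286.2
  [5.25→6.25]: (395.7+301.5)/2 × 1 = 348.6
  Sum = 3161.85 µg/L·hr
oral suspension tail: 301.5/0.284 = 1061.620; AUC_ev,0→∞ = 3161.85 + 1061.620 = 4223.47 µg/L·hr
F = (AUC_ev/D_ev)/(AUC_iv/D_iv) = (4223.47/250)/(6384.41/100) = 16.89388/63.8441 = 0.2646

F = 0.265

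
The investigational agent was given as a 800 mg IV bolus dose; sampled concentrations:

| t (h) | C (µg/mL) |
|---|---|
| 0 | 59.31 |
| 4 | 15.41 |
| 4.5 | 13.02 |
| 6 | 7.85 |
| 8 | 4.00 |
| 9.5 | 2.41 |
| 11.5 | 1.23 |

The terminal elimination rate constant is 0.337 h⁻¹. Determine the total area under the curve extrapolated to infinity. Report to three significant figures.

Trapezoidal AUC_0→11.5:
  [0→4]: (59.31+15.41)/2 × 4 = 149.44
  [4→4.5]: (15.41+13.02)/2 × 0.5 = 7.1075
  [4.5→6]: (13.02+7.85)/2 × 1.5 = 15.6525
  [6→8]: (7.85+4.00)/2 × 2 = 11.85
  [8→9.5]: (4.00+2.41)/2 × 1.5 = 4.8075
  [9.5→11.5]: (2.41+1.23)/2 × 2 = 3.64
  Sum = 192.4975 µg/mL·h
Extrapolated tail: C_last / k_e = 1.23 / 0.337 = 3.650
AUC_0→∞ = 192.4975 + 3.650 = 196.1475 µg/mL·h

AUC = 196 µg/mL·h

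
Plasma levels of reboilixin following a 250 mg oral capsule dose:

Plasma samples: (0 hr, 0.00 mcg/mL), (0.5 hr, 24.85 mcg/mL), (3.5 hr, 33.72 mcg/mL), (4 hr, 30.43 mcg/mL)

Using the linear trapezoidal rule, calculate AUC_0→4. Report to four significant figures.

Trapezoidal AUC_0→4:
  [0→0.5]: (0.00+24.85)/2 × 0.5 = 6.2125
  [0.5→3.5]: (24.85+33.72)/2 × 3 = 87.855
  [3.5→4]: (33.72+30.43)/2 × 0.5 = 16.0375
  Sum = 110.105 mcg/mL·hr

AUC = 110.1 mcg/mL·hr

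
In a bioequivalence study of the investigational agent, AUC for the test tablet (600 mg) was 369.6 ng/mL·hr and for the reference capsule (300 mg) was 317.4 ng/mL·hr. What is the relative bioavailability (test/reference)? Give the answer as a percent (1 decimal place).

F_rel = 58.2%

F_rel = (AUC_test/D_test) / (AUC_ref/D_ref)
      = (369.6/600) / (317.4/300)
      = 0.616 / 1.058 = 0.5822 = 58.22%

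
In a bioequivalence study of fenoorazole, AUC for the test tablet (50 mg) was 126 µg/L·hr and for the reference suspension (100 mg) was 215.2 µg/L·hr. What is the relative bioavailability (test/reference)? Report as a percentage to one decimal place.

F_rel = 117.1%

F_rel = (AUC_test/D_test) / (AUC_ref/D_ref)
      = (126/50) / (215.2/100)
      = 2.52 / 2.152 = 1.1710 = 117.10%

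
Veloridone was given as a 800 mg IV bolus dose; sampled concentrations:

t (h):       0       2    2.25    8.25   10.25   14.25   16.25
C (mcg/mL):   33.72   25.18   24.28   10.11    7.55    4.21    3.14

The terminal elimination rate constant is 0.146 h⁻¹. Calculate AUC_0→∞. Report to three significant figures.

AUC = 238 mcg/mL·h

Trapezoidal AUC_0→16.25:
  [0→2]: (33.72+25.18)/2 × 2 = 58.9
  [2→2.25]: (25.18+24.28)/2 × 0.25 = 6.1825
  [2.25→8.25]: (24.28+10.11)/2 × 6 = 103.17
  [8.25→10.25]: (10.11+7.55)/2 × 2 = 17.66
  [10.25→14.25]: (7.55+4.21)/2 × 4 = 23.52
  [14.25→16.25]: (4.21+3.14)/2 × 2 = 7.35
  Sum = 216.7825 mcg/mL·h
Extrapolated tail: C_last / k_e = 3.14 / 0.146 = 21.507
AUC_0→∞ = 216.7825 + 21.507 = 238.2895 mcg/mL·h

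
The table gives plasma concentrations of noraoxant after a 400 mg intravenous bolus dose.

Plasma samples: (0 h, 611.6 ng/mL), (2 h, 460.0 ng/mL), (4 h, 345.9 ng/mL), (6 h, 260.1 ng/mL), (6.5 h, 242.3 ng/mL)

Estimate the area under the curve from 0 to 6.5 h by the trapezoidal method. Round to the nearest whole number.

AUC = 2609 ng/mL·h

Trapezoidal AUC_0→6.5:
  [0→2]: (611.6+460.0)/2 × 2 = 1071.6
  [2→4]: (460.0+345.9)/2 × 2 = 805.9
  [4→6]: (345.9+260.1)/2 × 2 = 606.0
  [6→6.5]: (260.1+242.3)/2 × 0.5 = 125.6
  Sum = 2609.1 ng/mL·h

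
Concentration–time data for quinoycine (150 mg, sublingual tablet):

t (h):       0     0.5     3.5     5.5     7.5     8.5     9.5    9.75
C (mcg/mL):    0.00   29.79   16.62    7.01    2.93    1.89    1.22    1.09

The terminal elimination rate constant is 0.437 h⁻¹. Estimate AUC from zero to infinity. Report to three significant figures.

AUC = 117 mcg/mL·h

Trapezoidal AUC_0→9.75:
  [0→0.5]: (0.00+29.79)/2 × 0.5 = 7.4475
  [0.5→3.5]: (29.79+16.62)/2 × 3 = 69.615
  [3.5→5.5]: (16.62+7.01)/2 × 2 = 23.63
  [5.5→7.5]: (7.01+2.93)/2 × 2 = 9.94
  [7.5→8.5]: (2.93+1.89)/2 × 1 = 2.41
  [8.5→9.5]: (1.89+1.22)/2 × 1 = 1.555
  [9.5→9.75]: (1.22+1.09)/2 × 0.25 = 0.28875
  Sum = 114.88625 mcg/mL·h
Extrapolated tail: C_last / k_e = 1.09 / 0.437 = 2.494
AUC_0→∞ = 114.88625 + 2.494 = 117.38025 mcg/mL·h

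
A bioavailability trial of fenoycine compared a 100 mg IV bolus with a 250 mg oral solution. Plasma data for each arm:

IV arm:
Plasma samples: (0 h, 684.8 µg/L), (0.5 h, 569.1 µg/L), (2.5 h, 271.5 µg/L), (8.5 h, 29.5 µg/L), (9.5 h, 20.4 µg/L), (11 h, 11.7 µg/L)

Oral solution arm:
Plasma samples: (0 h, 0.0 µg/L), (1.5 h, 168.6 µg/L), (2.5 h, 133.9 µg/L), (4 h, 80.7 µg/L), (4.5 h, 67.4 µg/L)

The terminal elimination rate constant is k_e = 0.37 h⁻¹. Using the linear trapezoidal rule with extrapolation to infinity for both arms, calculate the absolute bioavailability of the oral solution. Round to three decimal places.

Trapezoidal AUC_0→11 (IV):
  [0→0.5]: (684.8+569.1)/2 × 0.5 = 313.475
  [0.5→2.5]: (569.1+271.5)/2 × 2 = 840.6
  [2.5→8.5]: (271.5+29.5)/2 × 6 = 903.0
  [8.5→9.5]: (29.5+20.4)/2 × 1 = 24.95
  [9.5→11]: (20.4+11.7)/2 × 1.5 = 24.075
  Sum = 2106.1 µg/L·h
IV tail: 11.7/0.37 = 31.622; AUC_iv,0→∞ = 2106.1 + 31.622 = 2137.722 µg/L·h
Trapezoidal AUC_0→4.5 (oral solution):
  [0→1.5]: (0.0+168.6)/2 × 1.5 = 126.45
  [1.5→2.5]: (168.6+133.9)/2 × 1 = 151.25
  [2.5→4]: (133.9+80.7)/2 × 1.5 = 160.95
  [4→4.5]: (80.7+67.4)/2 × 0.5 = 37.025
  Sum = 475.675 µg/L·h
oral solution tail: 67.4/0.37 = 182.162; AUC_ev,0→∞ = 475.675 + 182.162 = 657.837 µg/L·h
F = (AUC_ev/D_ev)/(AUC_iv/D_iv) = (657.837/250)/(2137.722/100) = 2.631348/21.37722 = 0.1231

F = 0.123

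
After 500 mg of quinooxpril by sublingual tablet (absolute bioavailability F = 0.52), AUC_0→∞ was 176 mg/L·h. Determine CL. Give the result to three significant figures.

CL = F × Dose / AUC_0→∞
   = 0.52 × 500 / 176 = 1.47727 L/h

CL = 1.48 L/h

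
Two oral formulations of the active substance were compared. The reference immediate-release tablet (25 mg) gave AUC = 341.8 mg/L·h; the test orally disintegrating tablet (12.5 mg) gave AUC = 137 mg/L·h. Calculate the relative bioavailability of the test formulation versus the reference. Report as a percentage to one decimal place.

F_rel = (AUC_test/D_test) / (AUC_ref/D_ref)
      = (137/12.5) / (341.8/25)
      = 10.96 / 13.672 = 0.8016 = 80.16%

F_rel = 80.2%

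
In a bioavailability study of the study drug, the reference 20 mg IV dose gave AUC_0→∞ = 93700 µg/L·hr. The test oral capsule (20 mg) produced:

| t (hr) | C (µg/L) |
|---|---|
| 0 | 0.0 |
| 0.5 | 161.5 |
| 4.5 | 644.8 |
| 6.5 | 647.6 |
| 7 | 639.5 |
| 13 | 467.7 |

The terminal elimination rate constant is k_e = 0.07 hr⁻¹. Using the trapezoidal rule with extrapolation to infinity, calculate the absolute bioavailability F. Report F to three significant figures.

Trapezoidal AUC_0→13 (oral capsule):
  [0→0.5]: (0.0+161.5)/2 × 0.5 = 40.375
  [0.5→4.5]: (161.5+644.8)/2 × 4 = 1612.6
  [4.5→6.5]: (644.8+647.6)/2 × 2 = 1292.4
  [6.5→7]: (647.6+639.5)/2 × 0.5 = 321.775
  [7→13]: (639.5+467.7)/2 × 6 = 3321.6
  Sum = 6588.75 µg/L·hr
Tail: C_last/k_e = 467.7/0.07 = 6681.429
AUC_0→∞ (oral capsule) = 6588.75 + 6681.429 = 13270.179 µg/L·hr
F = (AUC_ev/D_ev)/(AUC_iv/D_iv) = (13270.179/20)/(93700/20) = 663.50895/4685 = 0.1416

F = 0.142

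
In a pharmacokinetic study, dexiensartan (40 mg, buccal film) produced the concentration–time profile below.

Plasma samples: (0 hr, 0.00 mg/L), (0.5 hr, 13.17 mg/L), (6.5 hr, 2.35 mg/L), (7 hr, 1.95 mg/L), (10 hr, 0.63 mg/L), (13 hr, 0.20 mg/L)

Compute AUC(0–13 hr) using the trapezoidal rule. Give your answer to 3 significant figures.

Trapezoidal AUC_0→13:
  [0→0.5]: (0.00+13.17)/2 × 0.5 = 3.2925
  [0.5→6.5]: (13.17+2.35)/2 × 6 = 46.56
  [6.5→7]: (2.35+1.95)/2 × 0.5 = 1.075
  [7→10]: (1.95+0.63)/2 × 3 = 3.87
  [10→13]: (0.63+0.20)/2 × 3 = 1.245
  Sum = 56.0425 mg/L·hr

AUC = 56.0 mg/L·hr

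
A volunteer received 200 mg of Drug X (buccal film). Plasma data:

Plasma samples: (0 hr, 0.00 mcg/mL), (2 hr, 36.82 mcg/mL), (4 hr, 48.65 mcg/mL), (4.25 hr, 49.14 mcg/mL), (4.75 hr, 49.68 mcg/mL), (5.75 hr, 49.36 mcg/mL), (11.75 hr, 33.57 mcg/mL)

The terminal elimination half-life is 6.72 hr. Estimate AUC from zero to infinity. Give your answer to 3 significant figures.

AUC = 783 mcg/mL·hr

Trapezoidal AUC_0→11.75:
  [0→2]: (0.00+36.82)/2 × 2 = 36.82
  [2→4]: (36.82+48.65)/2 × 2 = 85.47
  [4→4.25]: (48.65+49.14)/2 × 0.25 = 12.22375
  [4.25→4.75]: (49.14+49.68)/2 × 0.5 = 24.705
  [4.75→5.75]: (49.68+49.36)/2 × 1 = 49.52
  [5.75→11.75]: (49.36+33.57)/2 × 6 = 248.79
  Sum = 457.52875 mcg/mL·hr
k_e = ln2 / t½ = 0.693147 / 6.72 = 0.1031 hr^-1
Extrapolated tail: C_last / k_e = 33.57 / 0.1031 = 325.606
AUC_0→∞ = 457.52875 + 325.606 = 783.13475 mcg/mL·hr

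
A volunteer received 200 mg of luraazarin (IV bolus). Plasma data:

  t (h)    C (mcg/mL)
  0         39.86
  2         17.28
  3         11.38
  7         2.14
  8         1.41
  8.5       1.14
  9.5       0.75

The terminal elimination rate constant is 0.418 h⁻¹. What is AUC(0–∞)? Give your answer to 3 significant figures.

Trapezoidal AUC_0→9.5:
  [0→2]: (39.86+17.28)/2 × 2 = 57.14
  [2→3]: (17.28+11.38)/2 × 1 = 14.33
  [3→7]: (11.38+2.14)/2 × 4 = 27.04
  [7→8]: (2.14+1.41)/2 × 1 = 1.775
  [8→8.5]: (1.41+1.14)/2 × 0.5 = 0.6375
  [8.5→9.5]: (1.14+0.75)/2 × 1 = 0.945
  Sum = 101.8675 mcg/mL·h
Extrapolated tail: C_last / k_e = 0.75 / 0.418 = 1.794
AUC_0→∞ = 101.8675 + 1.794 = 103.6615 mcg/mL·h

AUC = 104 mcg/mL·h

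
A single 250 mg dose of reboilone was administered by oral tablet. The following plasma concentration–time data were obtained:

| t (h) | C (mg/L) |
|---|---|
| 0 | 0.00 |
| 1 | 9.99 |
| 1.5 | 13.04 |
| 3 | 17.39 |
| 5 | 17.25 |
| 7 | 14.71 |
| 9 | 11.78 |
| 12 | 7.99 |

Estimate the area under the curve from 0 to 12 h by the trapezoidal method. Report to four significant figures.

Trapezoidal AUC_0→12:
  [0→1]: (0.00+9.99)/2 × 1 = 4.995
  [1→1.5]: (9.99+13.04)/2 × 0.5 = 5.7575
  [1.5→3]: (13.04+17.39)/2 × 1.5 = 22.8225
  [3→5]: (17.39+17.25)/2 × 2 = 34.64
  [5→7]: (17.25+14.71)/2 × 2 = 31.96
  [7→9]: (14.71+11.78)/2 × 2 = 26.49
  [9→12]: (11.78+7.99)/2 × 3 = 29.655
  Sum = 156.32 mg/L·h

AUC = 156.3 mg/L·h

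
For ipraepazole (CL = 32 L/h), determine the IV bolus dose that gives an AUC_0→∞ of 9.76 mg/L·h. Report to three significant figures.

Dose_iv = CL × AUC_0→∞
     = 32 × 9.76 = 312.32 mg

Dose = 312 mg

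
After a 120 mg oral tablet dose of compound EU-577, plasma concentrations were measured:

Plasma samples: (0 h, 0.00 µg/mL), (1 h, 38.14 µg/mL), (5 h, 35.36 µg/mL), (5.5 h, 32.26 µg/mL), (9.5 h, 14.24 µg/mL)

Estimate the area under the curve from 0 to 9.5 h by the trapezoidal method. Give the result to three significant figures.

Trapezoidal AUC_0→9.5:
  [0→1]: (0.00+38.14)/2 × 1 = 19.07
  [1→5]: (38.14+35.36)/2 × 4 = 147.0
  [5→5.5]: (35.36+32.26)/2 × 0.5 = 16.905
  [5.5→9.5]: (32.26+14.24)/2 × 4 = 93.0
  Sum = 275.975 µg/mL·h

AUC = 276 µg/mL·h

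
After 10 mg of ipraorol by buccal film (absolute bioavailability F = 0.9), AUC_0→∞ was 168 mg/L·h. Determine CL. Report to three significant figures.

CL = F × Dose / AUC_0→∞
   = 0.9 × 10 / 168 = 0.0535714 L/h

CL = 0.0536 L/h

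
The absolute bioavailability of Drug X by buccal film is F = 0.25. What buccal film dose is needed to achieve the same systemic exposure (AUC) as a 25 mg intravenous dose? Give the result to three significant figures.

For equal systemic exposure: F × D_ev = D_iv
D_ev = D_iv / F = 25 / 0.25 = 100 mg

D_buccal = 100 mg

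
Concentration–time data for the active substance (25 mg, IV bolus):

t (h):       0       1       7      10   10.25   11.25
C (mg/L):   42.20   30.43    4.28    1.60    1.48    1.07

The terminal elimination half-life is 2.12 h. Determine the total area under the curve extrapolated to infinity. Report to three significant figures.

Trapezoidal AUC_0→11.25:
  [0→1]: (42.20+30.43)/2 × 1 = 36.315
  [1→7]: (30.43+4.28)/2 × 6 = 104.13
  [7→10]: (4.28+1.60)/2 × 3 = 8.82
  [10→10.25]: (1.60+1.48)/2 × 0.25 = 0.385
  [10.25→11.25]: (1.48+1.07)/2 × 1 = 1.275
  Sum = 150.925 mg/L·h
k_e = ln2 / t½ = 0.693147 / 2.12 = 0.3270 h^-1
Extrapolated tail: C_last / k_e = 1.07 / 0.327 = 3.272
AUC_0→∞ = 150.925 + 3.272 = 154.197 mg/L·h

AUC = 154 mg/L·h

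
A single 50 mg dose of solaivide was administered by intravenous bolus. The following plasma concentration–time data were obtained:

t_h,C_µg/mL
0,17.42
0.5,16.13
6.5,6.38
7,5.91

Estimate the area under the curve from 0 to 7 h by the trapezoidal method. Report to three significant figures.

Trapezoidal AUC_0→7:
  [0→0.5]: (17.42+16.13)/2 × 0.5 = 8.3875
  [0.5→6.5]: (16.13+6.38)/2 × 6 = 67.53
  [6.5→7]: (6.38+5.91)/2 × 0.5 = 3.0725
  Sum = 78.99 µg/mL·h

AUC = 79.0 µg/mL·h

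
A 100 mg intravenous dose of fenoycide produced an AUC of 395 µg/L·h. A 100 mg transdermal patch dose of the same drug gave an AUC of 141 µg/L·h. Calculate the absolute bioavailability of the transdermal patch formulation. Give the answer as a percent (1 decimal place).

F = 35.7%

F = (AUC_ev / D_ev) / (AUC_iv / D_iv)
  = (141/100) / (395/100)
  = 1.41 / 3.95 = 0.3570
  = 35.70%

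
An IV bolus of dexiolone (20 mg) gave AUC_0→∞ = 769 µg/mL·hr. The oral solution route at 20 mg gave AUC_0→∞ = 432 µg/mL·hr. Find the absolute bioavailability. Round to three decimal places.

F = 0.562

F = (AUC_ev / D_ev) / (AUC_iv / D_iv)
  = (432/20) / (769/20)
  = 21.6 / 38.45 = 0.5618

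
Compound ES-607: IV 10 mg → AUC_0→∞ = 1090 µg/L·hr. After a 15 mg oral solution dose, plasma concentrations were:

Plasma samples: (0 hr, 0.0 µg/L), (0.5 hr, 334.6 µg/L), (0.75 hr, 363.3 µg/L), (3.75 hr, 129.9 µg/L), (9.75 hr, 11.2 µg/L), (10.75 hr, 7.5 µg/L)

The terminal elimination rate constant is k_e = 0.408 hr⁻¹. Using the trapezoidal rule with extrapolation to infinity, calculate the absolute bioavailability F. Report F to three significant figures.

Trapezoidal AUC_0→10.75 (oral solution):
  [0→0.5]: (0.0+334.6)/2 × 0.5 = 83.65
  [0.5→0.75]: (334.6+363.3)/2 × 0.25 = 87.2375
  [0.75→3.75]: (363.3+129.9)/2 × 3 = 739.8
  [3.75→9.75]: (129.9+11.2)/2 × 6 = 423.3
  [9.75→10.75]: (11.2+7.5)/2 × 1 = 9.35
  Sum = 1343.3375 µg/L·hr
Tail: C_last/k_e = 7.5/0.408 = 18.382
AUC_0→∞ (oral solution) = 1343.3375 + 18.382 = 1361.7195 µg/L·hr
F = (AUC_ev/D_ev)/(AUC_iv/D_iv) = (1361.7195/15)/(1090/10) = 90.7813/109 = 0.8329

F = 0.833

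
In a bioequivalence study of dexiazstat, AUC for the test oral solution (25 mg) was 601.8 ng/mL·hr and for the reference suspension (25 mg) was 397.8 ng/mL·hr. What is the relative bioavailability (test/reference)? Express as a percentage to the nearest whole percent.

F_rel = (AUC_test/D_test) / (AUC_ref/D_ref)
      = (601.8/25) / (397.8/25)
      = 24.072 / 15.912 = 1.5128 = 151.28%

F_rel = 151%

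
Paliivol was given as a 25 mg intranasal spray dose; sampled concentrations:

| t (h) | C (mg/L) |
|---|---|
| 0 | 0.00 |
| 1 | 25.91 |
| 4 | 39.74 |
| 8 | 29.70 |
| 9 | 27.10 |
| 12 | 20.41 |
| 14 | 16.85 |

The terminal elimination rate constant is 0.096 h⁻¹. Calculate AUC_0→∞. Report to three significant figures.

AUC = 563 mg/L·h

Trapezoidal AUC_0→14:
  [0→1]: (0.00+25.91)/2 × 1 = 12.955
  [1→4]: (25.91+39.74)/2 × 3 = 98.475
  [4→8]: (39.74+29.70)/2 × 4 = 138.88
  [8→9]: (29.70+27.10)/2 × 1 = 28.4
  [9→12]: (27.10+20.41)/2 × 3 = 71.265
  [12→14]: (20.41+16.85)/2 × 2 = 37.26
  Sum = 387.235 mg/L·h
Extrapolated tail: C_last / k_e = 16.85 / 0.096 = 175.521
AUC_0→∞ = 387.235 + 175.521 = 562.756 mg/L·h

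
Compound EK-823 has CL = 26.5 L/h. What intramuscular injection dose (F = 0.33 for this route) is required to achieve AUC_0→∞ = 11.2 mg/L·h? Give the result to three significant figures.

Dose = CL × AUC_0→∞ / F
     = 26.5 × 11.2 / 0.33 = 899.394 mg

Dose = 899 mg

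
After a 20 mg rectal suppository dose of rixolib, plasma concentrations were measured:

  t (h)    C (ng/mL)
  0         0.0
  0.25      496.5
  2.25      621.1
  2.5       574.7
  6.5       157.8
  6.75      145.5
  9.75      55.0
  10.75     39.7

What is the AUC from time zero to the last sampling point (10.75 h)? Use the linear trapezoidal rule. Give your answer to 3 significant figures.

Trapezoidal AUC_0→10.75:
  [0→0.25]: (0.0+496.5)/2 × 0.25 = 62.0625
  [0.25→2.25]: (496.5+621.1)/2 × 2 = 1117.6
  [2.25→2.5]: (621.1+574.7)/2 × 0.25 = 149.475
  [2.5→6.5]: (574.7+157.8)/2 × 4 = 1465.0
  [6.5→6.75]: (157.8+145.5)/2 × 0.25 = 37.9125
  [6.75→9.75]: (145.5+55.0)/2 × 3 = 300.75
  [9.75→10.75]: (55.0+39.7)/2 × 1 = 47.35
  Sum = 3180.15 ng/mL·h

AUC = 3180 ng/mL·h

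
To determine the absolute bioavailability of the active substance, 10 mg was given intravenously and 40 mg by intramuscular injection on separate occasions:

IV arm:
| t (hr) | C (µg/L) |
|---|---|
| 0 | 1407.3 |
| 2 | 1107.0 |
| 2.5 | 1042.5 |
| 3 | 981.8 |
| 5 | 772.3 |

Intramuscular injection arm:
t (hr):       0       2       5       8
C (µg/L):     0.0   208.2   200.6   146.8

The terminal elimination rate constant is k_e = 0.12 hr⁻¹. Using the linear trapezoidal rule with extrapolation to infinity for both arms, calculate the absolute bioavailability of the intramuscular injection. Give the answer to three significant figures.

Trapezoidal AUC_0→5 (IV):
  [0→2]: (1407.3+1107.0)/2 × 2 = 2514.3
  [2→2.5]: (1107.0+1042.5)/2 × 0.5 = 537.375
  [2.5→3]: (1042.5+981.8)/2 × 0.5 = 506.075
  [3→5]: (981.8+772.3)/2 × 2 = 1754.1
  Sum = 5311.85 µg/L·hr
IV tail: 772.3/0.12 = 6435.833; AUC_iv,0→∞ = 5311.85 + 6435.833 = 11747.683 µg/L·hr
Trapezoidal AUC_0→8 (intramuscular injection):
  [0→2]: (0.0+208.2)/2 × 2 = 208.2
  [2→5]: (208.2+200.6)/2 × 3 = 613.2
  [5→8]: (200.6+146.8)/2 × 3 = 521.1
  Sum = 1342.5 µg/L·hr
intramuscular injection tail: 146.8/0.12 = 1223.333; AUC_ev,0→∞ = 1342.5 + 1223.333 = 2565.833 µg/L·hr
F = (AUC_ev/D_ev)/(AUC_iv/D_iv) = (2565.833/40)/(11747.683/10) = 64.145825/1174.7683 = 0.0546

F = 0.0546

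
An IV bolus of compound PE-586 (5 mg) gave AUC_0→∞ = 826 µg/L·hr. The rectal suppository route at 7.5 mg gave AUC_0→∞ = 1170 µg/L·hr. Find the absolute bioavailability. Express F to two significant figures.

F = (AUC_ev / D_ev) / (AUC_iv / D_iv)
  = (1170/7.5) / (826/5)
  = 156 / 165.2 = 0.9443

F = 0.94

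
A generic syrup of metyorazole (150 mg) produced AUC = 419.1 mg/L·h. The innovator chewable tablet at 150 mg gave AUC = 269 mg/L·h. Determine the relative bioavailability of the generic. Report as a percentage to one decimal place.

F_rel = (AUC_test/D_test) / (AUC_ref/D_ref)
      = (419.1/150) / (269/150)
      = 2.794 / 1.79333 = 1.5580 = 155.80%

F_rel = 155.8%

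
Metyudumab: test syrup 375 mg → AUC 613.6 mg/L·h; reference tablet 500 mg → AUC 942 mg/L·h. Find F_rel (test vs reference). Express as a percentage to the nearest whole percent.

F_rel = 87%

F_rel = (AUC_test/D_test) / (AUC_ref/D_ref)
      = (613.6/375) / (942/500)
      = 1.63627 / 1.884 = 0.8685 = 86.85%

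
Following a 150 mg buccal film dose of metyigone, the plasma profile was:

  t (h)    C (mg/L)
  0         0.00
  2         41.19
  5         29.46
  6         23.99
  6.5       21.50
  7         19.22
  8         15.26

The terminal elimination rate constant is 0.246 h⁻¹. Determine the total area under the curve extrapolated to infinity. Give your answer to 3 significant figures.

AUC = 275 mg/L·h

Trapezoidal AUC_0→8:
  [0→2]: (0.00+41.19)/2 × 2 = 41.19
  [2→5]: (41.19+29.46)/2 × 3 = 105.975
  [5→6]: (29.46+23.99)/2 × 1 = 26.725
  [6→6.5]: (23.99+21.50)/2 × 0.5 = 11.3725
  [6.5→7]: (21.50+19.22)/2 × 0.5 = 10.18
  [7→8]: (19.22+15.26)/2 × 1 = 17.24
  Sum = 212.6825 mg/L·h
Extrapolated tail: C_last / k_e = 15.26 / 0.246 = 62.033
AUC_0→∞ = 212.6825 + 62.033 = 274.7155 mg/L·h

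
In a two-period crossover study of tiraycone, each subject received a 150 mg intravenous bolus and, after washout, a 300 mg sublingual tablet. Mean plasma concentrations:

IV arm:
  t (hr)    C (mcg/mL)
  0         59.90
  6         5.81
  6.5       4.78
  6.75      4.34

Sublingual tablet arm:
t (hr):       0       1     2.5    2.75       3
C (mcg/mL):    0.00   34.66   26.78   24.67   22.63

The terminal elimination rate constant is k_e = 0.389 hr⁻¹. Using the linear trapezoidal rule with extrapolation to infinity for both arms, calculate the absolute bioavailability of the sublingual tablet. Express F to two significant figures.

Trapezoidal AUC_0→6.75 (IV):
  [0→6]: (59.90+5.81)/2 × 6 = 197.13
  [6→6.5]: (5.81+4.78)/2 × 0.5 = 2.6475
  [6.5→6.75]: (4.78+4.34)/2 × 0.25 = 1.14
  Sum = 200.9175 mcg/mL·hr
IV tail: 4.34/0.389 = 11.157; AUC_iv,0→∞ = 200.9175 + 11.157 = 212.0745 mcg/mL·hr
Trapezoidal AUC_0→3 (sublingual tablet):
  [0→1]: (0.00+34.66)/2 × 1 = 17.33
  [1→2.5]: (34.66+26.78)/2 × 1.5 = 46.08
  [2.5→2.75]: (26.78+24.67)/2 × 0.25 = 6.43125
  [2.75→3]: (24.67+22.63)/2 × 0.25 = 5.9125
  Sum = 75.75375 mcg/mL·hr
sublingual tablet tail: 22.63/0.389 = 58.175; AUC_ev,0→∞ = 75.75375 + 58.175 = 133.92875 mcg/mL·hr
F = (AUC_ev/D_ev)/(AUC_iv/D_iv) = (133.92875/300)/(212.0745/150) = 0.446429/1.41383 = 0.3158

F = 0.32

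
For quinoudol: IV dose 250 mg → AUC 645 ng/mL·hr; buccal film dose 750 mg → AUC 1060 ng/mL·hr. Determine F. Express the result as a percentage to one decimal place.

F = (AUC_ev / D_ev) / (AUC_iv / D_iv)
  = (1060/750) / (645/250)
  = 1.41333 / 2.58 = 0.5478
  = 54.78%

F = 54.8%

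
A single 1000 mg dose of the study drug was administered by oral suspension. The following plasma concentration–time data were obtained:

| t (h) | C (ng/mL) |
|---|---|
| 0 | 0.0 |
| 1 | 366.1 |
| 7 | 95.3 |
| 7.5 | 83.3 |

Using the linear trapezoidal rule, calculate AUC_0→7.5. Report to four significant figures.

AUC = 1612 ng/mL·h

Trapezoidal AUC_0→7.5:
  [0→1]: (0.0+366.1)/2 × 1 = 183.05
  [1→7]: (366.1+95.3)/2 × 6 = 1384.2
  [7→7.5]: (95.3+83.3)/2 × 0.5 = 44.65
  Sum = 1611.9 ng/mL·h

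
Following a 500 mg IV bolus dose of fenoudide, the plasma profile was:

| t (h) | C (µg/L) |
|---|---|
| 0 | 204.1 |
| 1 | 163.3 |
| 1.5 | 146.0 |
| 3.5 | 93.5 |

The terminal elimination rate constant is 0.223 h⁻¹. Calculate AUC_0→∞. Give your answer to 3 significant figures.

Trapezoidal AUC_0→3.5:
  [0→1]: (204.1+163.3)/2 × 1 = 183.7
  [1→1.5]: (163.3+146.0)/2 × 0.5 = 77.325
  [1.5→3.5]: (146.0+93.5)/2 × 2 = 239.5
  Sum = 500.525 µg/L·h
Extrapolated tail: C_last / k_e = 93.5 / 0.223 = 419.283
AUC_0→∞ = 500.525 + 419.283 = 919.808 µg/L·h

AUC = 920 µg/L·h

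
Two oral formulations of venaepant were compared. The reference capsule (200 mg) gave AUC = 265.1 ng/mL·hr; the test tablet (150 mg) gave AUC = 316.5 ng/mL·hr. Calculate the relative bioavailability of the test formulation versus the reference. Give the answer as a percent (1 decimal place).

F_rel = (AUC_test/D_test) / (AUC_ref/D_ref)
      = (316.5/150) / (265.1/200)
      = 2.11 / 1.3255 = 1.5919 = 159.19%

F_rel = 159.2%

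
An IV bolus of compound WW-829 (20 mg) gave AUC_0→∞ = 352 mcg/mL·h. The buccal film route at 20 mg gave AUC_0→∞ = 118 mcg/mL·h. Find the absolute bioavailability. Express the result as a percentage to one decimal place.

F = (AUC_ev / D_ev) / (AUC_iv / D_iv)
  = (118/20) / (352/20)
  = 5.9 / 17.6 = 0.3352
  = 33.52%

F = 33.5%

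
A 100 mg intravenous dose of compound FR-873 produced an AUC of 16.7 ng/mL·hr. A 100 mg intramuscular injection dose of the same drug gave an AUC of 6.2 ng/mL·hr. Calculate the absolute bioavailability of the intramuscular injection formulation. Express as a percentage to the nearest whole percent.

F = (AUC_ev / D_ev) / (AUC_iv / D_iv)
  = (6.2/100) / (16.7/100)
  = 0.062 / 0.167 = 0.3713
  = 37.13%

F = 37%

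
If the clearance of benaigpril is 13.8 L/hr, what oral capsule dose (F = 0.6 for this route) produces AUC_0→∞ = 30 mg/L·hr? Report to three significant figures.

Dose = CL × AUC_0→∞ / F
     = 13.8 × 30 / 0.6 = 690 mg

Dose = 690 mg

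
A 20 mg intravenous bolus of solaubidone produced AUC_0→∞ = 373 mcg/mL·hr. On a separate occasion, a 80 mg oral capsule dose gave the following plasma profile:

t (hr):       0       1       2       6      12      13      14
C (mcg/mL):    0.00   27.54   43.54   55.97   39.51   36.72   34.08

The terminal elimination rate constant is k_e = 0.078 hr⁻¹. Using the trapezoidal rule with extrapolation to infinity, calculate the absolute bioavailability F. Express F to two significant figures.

Trapezoidal AUC_0→14 (oral capsule):
  [0→1]: (0.00+27.54)/2 × 1 = 13.77
  [1→2]: (27.54+43.54)/2 × 1 = 35.54
  [2→6]: (43.54+55.97)/2 × 4 = 199.02
  [6→12]: (55.97+39.51)/2 × 6 = 286.44
  [12→13]: (39.51+36.72)/2 × 1 = 38.115
  [13→14]: (36.72+34.08)/2 × 1 = 35.4
  Sum = 608.285 mcg/mL·hr
Tail: C_last/k_e = 34.08/0.078 = 436.923
AUC_0→∞ (oral capsule) = 608.285 + 436.923 = 1045.208 mcg/mL·hr
F = (AUC_ev/D_ev)/(AUC_iv/D_iv) = (1045.208/80)/(373/20) = 13.0651/18.65 = 0.7005

F = 0.70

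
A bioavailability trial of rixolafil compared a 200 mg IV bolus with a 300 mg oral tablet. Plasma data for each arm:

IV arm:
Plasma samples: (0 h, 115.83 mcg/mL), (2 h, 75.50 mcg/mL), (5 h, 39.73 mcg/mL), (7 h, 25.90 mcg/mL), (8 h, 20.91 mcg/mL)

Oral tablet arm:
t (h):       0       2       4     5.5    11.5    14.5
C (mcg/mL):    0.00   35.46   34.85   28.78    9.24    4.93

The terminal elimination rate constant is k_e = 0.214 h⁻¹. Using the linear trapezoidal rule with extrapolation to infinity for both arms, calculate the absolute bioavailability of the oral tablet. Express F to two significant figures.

F = 0.38

Trapezoidal AUC_0→8 (IV):
  [0→2]: (115.83+75.50)/2 × 2 = 191.33
  [2→5]: (75.50+39.73)/2 × 3 = 172.845
  [5→7]: (39.73+25.90)/2 × 2 = 65.63
  [7→8]: (25.90+20.91)/2 × 1 = 23.405
  Sum = 453.21 mcg/mL·h
IV tail: 20.91/0.214 = 97.710; AUC_iv,0→∞ = 453.21 + 97.710 = 550.92 mcg/mL·h
Trapezoidal AUC_0→14.5 (oral tablet):
  [0→2]: (0.00+35.46)/2 × 2 = 35.46
  [2→4]: (35.46+34.85)/2 × 2 = 70.31
  [4→5.5]: (34.85+28.78)/2 × 1.5 = 47.7225
  [5.5→11.5]: (28.78+9.24)/2 × 6 = 114.06
  [11.5→14.5]: (9.24+4.93)/2 × 3 = 21.255
  Sum = 288.8075 mcg/mL·h
oral tablet tail: 4.93/0.214 = 23.037; AUC_ev,0→∞ = 288.8075 + 23.037 = 311.8445 mcg/mL·h
F = (AUC_ev/D_ev)/(AUC_iv/D_iv) = (311.8445/300)/(550.92/200) = 1.03948/2.7546 = 0.3774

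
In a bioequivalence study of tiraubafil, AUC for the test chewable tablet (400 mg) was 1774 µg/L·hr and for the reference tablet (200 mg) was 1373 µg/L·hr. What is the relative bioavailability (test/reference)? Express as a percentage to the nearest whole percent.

F_rel = 65%

F_rel = (AUC_test/D_test) / (AUC_ref/D_ref)
      = (1774/400) / (1373/200)
      = 4.435 / 6.865 = 0.6460 = 64.60%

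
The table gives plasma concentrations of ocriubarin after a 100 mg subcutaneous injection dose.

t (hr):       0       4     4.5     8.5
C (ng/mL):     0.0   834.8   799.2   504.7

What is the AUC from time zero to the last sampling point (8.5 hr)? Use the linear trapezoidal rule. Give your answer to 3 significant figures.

Trapezoidal AUC_0→8.5:
  [0→4]: (0.0+834.8)/2 × 4 = 1669.6
  [4→4.5]: (834.8+799.2)/2 × 0.5 = 408.5
  [4.5→8.5]: (799.2+504.7)/2 × 4 = 2607.8
  Sum = 4685.9 ng/mL·hr

AUC = 4690 ng/mL·hr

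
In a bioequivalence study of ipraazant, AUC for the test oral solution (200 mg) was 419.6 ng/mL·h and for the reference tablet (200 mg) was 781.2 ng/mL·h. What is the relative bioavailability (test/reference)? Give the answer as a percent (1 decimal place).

F_rel = 53.7%

F_rel = (AUC_test/D_test) / (AUC_ref/D_ref)
      = (419.6/200) / (781.2/200)
      = 2.098 / 3.906 = 0.5371 = 53.71%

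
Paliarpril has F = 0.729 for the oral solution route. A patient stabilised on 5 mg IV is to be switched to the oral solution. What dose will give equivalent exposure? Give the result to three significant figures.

For equal systemic exposure: F × D_ev = D_iv
D_ev = D_iv / F = 5 / 0.729 = 6.85871 mg

D_oral = 6.86 mg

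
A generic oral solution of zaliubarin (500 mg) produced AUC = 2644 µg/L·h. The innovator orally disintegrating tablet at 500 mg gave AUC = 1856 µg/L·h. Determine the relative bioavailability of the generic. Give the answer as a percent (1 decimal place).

F_rel = (AUC_test/D_test) / (AUC_ref/D_ref)
      = (2644/500) / (1856/500)
      = 5.288 / 3.712 = 1.4246 = 142.46%

F_rel = 142.5%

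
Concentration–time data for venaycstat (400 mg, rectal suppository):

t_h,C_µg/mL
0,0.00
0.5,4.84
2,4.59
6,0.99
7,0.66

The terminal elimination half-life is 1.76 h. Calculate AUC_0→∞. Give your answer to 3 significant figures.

Trapezoidal AUC_0→7:
  [0→0.5]: (0.00+4.84)/2 × 0.5 = 1.21
  [0.5→2]: (4.84+4.59)/2 × 1.5 = 7.0725
  [2→6]: (4.59+0.99)/2 × 4 = 11.16
  [6→7]: (0.99+0.66)/2 × 1 = 0.825
  Sum = 20.2675 µg/mL·h
k_e = ln2 / t½ = 0.693147 / 1.76 = 0.3938 h^-1
Extrapolated tail: C_last / k_e = 0.66 / 0.3938 = 1.676
AUC_0→∞ = 20.2675 + 1.676 = 21.9435 µg/mL·h

AUC = 21.9 µg/mL·h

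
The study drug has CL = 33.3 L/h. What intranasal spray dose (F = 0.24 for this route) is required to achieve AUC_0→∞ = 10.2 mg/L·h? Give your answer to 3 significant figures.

Dose = CL × AUC_0→∞ / F
     = 33.3 × 10.2 / 0.24 = 1415.25 mg

Dose = 1420 mg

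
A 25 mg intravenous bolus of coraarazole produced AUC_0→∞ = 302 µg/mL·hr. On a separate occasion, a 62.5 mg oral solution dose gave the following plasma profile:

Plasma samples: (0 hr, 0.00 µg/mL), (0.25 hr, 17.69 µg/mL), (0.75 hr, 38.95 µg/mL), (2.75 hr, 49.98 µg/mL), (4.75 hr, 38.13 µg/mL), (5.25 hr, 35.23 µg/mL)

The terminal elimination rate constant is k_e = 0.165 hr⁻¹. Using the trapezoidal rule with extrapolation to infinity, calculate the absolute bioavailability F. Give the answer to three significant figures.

F = 0.563

Trapezoidal AUC_0→5.25 (oral solution):
  [0→0.25]: (0.00+17.69)/2 × 0.25 = 2.21125
  [0.25→0.75]: (17.69+38.95)/2 × 0.5 = 14.16
  [0.75→2.75]: (38.95+49.98)/2 × 2 = 88.93
  [2.75→4.75]: (49.98+38.13)/2 × 2 = 88.11
  [4.75→5.25]: (38.13+35.23)/2 × 0.5 = 18.34
  Sum = 211.75125 µg/mL·hr
Tail: C_last/k_e = 35.23/0.165 = 213.515
AUC_0→∞ (oral solution) = 211.75125 + 213.515 = 425.26625 µg/mL·hr
F = (AUC_ev/D_ev)/(AUC_iv/D_iv) = (425.26625/62.5)/(302/25) = 6.80426/12.08 = 0.5633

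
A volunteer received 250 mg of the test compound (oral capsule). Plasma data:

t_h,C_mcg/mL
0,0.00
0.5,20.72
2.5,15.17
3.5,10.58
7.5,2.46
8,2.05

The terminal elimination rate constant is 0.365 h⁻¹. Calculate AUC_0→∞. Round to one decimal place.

Trapezoidal AUC_0→8:
  [0→0.5]: (0.00+20.72)/2 × 0.5 = 5.18
  [0.5→2.5]: (20.72+15.17)/2 × 2 = 35.89
  [2.5→3.5]: (15.17+10.58)/2 × 1 = 12.875
  [3.5→7.5]: (10.58+2.46)/2 × 4 = 26.08
  [7.5→8]: (2.46+2.05)/2 × 0.5 = 1.1275
  Sum = 81.1525 mcg/mL·h
Extrapolated tail: C_last / k_e = 2.05 / 0.365 = 5.616
AUC_0→∞ = 81.1525 + 5.616 = 86.7685 mcg/mL·h

AUC = 86.8 mcg/mL·h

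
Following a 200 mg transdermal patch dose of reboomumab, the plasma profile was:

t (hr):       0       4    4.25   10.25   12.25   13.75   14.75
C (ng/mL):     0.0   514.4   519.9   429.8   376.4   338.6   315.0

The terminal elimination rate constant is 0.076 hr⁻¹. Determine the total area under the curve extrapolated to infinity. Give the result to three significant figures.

AUC = 9820 ng/mL·hr

Trapezoidal AUC_0→14.75:
  [0→4]: (0.0+514.4)/2 × 4 = 1028.8
  [4→4.25]: (514.4+519.9)/2 × 0.25 = 129.2875
  [4.25→10.25]: (519.9+429.8)/2 × 6 = 2849.1
  [10.25→12.25]: (429.8+376.4)/2 × 2 = 806.2
  [12.25→13.75]: (376.4+338.6)/2 × 1.5 = 536.25
  [13.75→14.75]: (338.6+315.0)/2 × 1 = 326.8
  Sum = 5676.4375 ng/mL·hr
Extrapolated tail: C_last / k_e = 315.0 / 0.076 = 4144.737
AUC_0→∞ = 5676.4375 + 4144.737 = 9821.1745 ng/mL·hr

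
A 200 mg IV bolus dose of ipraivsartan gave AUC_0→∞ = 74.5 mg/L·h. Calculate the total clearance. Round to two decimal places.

CL = Dose_iv / AUC_0→∞
   = 200 / 74.5 = 2.68456 L/h

CL = 2.68 L/h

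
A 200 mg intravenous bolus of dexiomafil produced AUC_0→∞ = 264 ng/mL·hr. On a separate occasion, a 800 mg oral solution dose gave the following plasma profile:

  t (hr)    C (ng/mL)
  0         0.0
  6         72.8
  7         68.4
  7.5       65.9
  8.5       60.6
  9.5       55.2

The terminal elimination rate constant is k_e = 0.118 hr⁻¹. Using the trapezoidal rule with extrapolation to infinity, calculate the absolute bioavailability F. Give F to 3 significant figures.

Trapezoidal AUC_0→9.5 (oral solution):
  [0→6]: (0.0+72.8)/2 × 6 = 218.4
  [6→7]: (72.8+68.4)/2 × 1 = 70.6
  [7→7.5]: (68.4+65.9)/2 × 0.5 = 33.575
  [7.5→8.5]: (65.9+60.6)/2 × 1 = 63.25
  [8.5→9.5]: (60.6+55.2)/2 × 1 = 57.9
  Sum = 443.725 ng/mL·hr
Tail: C_last/k_e = 55.2/0.118 = 467.797
AUC_0→∞ (oral solution) = 443.725 + 467.797 = 911.522 ng/mL·hr
F = (AUC_ev/D_ev)/(AUC_iv/D_iv) = (911.522/800)/(264/200) = 1.1394025/1.32 = 0.8632

F = 0.863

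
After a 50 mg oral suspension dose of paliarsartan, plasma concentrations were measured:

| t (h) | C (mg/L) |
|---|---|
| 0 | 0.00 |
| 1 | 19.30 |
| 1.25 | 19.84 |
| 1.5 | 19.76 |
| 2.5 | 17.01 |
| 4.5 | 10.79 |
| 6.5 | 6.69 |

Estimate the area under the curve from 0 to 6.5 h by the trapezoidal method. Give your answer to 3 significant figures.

Trapezoidal AUC_0→6.5:
  [0→1]: (0.00+19.30)/2 × 1 = 9.65
  [1→1.25]: (19.30+19.84)/2 × 0.25 = 4.8925
  [1.25→1.5]: (19.84+19.76)/2 × 0.25 = 4.95
  [1.5→2.5]: (19.76+17.01)/2 × 1 = 18.385
  [2.5→4.5]: (17.01+10.79)/2 × 2 = 27.8
  [4.5→6.5]: (10.79+6.69)/2 × 2 = 17.48
  Sum = 83.1575 mg/L·h

AUC = 83.2 mg/L·h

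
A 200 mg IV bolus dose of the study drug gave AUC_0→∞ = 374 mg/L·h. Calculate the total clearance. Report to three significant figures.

CL = Dose_iv / AUC_0→∞
   = 200 / 374 = 0.534759 L/h

CL = 0.535 L/h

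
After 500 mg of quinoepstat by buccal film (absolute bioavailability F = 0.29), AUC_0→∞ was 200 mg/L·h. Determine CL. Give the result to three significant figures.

CL = F × Dose / AUC_0→∞
   = 0.29 × 500 / 200 = 0.725 L/h

CL = 0.725 L/h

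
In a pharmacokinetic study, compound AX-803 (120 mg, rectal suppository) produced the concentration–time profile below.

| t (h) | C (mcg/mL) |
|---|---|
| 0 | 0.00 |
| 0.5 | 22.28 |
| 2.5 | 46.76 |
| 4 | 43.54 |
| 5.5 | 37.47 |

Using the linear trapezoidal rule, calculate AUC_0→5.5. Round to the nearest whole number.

Trapezoidal AUC_0→5.5:
  [0→0.5]: (0.00+22.28)/2 × 0.5 = 5.57
  [0.5→2.5]: (22.28+46.76)/2 × 2 = 69.04
  [2.5→4]: (46.76+43.54)/2 × 1.5 = 67.725
  [4→5.5]: (43.54+37.47)/2 × 1.5 = 60.7575
  Sum = 203.0925 mcg/mL·h

AUC = 203 mcg/mL·h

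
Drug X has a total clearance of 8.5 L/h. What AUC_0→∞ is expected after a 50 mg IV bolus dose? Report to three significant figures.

AUC_0→∞ = Dose_iv / CL
        = 50 / 8.5 = 5.88235 mg/L·h

AUC = 5.88 mg/L·h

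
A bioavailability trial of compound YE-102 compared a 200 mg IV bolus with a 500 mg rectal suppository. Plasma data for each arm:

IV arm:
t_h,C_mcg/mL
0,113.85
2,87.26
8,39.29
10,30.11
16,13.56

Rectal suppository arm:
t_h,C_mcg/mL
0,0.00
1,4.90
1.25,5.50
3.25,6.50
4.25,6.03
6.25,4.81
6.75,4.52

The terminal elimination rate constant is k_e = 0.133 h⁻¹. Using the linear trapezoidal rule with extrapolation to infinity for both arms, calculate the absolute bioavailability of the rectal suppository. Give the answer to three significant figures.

F = 0.0313

Trapezoidal AUC_0→16 (IV):
  [0→2]: (113.85+87.26)/2 × 2 = 201.11
  [2→8]: (87.26+39.29)/2 × 6 = 379.65
  [8→10]: (39.29+30.11)/2 × 2 = 69.4
  [10→16]: (30.11+13.56)/2 × 6 = 131.01
  Sum = 781.17 mcg/mL·h
IV tail: 13.56/0.133 = 101.955; AUC_iv,0→∞ = 781.17 + 101.955 = 883.125 mcg/mL·h
Trapezoidal AUC_0→6.75 (rectal suppository):
  [0→1]: (0.00+4.90)/2 × 1 = 2.45
  [1→1.25]: (4.90+5.50)/2 × 0.25 = 1.3
  [1.25→3.25]: (5.50+6.50)/2 × 2 = 12.0
  [3.25→4.25]: (6.50+6.03)/2 × 1 = 6.265
  [4.25→6.25]: (6.03+4.81)/2 × 2 = 10.84
  [6.25→6.75]: (4.81+4.52)/2 × 0.5 = 2.3325
  Sum = 35.1875 mcg/mL·h
rectal suppository tail: 4.52/0.133 = 33.985; AUC_ev,0→∞ = 35.1875 + 33.985 = 69.1725 mcg/mL·h
F = (AUC_ev/D_ev)/(AUC_iv/D_iv) = (69.1725/500)/(883.125/200) = 0.138345/4.415625 = 0.0313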